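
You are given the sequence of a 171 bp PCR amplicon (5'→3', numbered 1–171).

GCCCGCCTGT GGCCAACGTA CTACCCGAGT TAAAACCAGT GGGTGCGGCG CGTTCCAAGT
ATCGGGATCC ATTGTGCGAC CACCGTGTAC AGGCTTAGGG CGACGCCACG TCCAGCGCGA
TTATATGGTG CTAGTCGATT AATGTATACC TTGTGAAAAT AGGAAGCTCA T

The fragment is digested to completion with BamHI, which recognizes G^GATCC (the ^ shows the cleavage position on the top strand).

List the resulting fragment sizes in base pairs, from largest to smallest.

The BamHI site (GGATCC) starts at position 65.
BamHI cuts after the first base of each site, so after position 65.
Linear molecule, 1 cut → 2 fragments:
  1–65 → 65 bp
  66–171 → 106 bp
Sorted largest to smallest: 106, 65 bp.

106, 65 bp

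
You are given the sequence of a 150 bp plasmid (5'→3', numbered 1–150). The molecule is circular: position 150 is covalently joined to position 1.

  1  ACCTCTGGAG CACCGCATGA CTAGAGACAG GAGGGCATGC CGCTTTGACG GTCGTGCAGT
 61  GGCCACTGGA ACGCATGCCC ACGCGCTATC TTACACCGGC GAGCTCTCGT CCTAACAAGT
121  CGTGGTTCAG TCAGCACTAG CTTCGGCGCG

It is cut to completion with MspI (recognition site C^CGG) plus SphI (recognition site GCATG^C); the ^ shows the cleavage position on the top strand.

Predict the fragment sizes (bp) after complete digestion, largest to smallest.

93, 38, 19 bp

The MspI site (CCGG) starts at position 96.
MspI cuts after the first base of each site, so after position 96.
SphI sites (GCATGC) start at positions 35, 73.
SphI cuts after base 5 of each site (before the last base), so after positions 39, 77.
Combined cut positions: 39, 77, 96.
Circular molecule, 3 cuts → 3 fragments:
  40–77 → 38 bp
  78–96 → 19 bp
  97–150 then 1–39 → 54 + 39 = 93 bp
Sorted largest to smallest: 93, 38, 19 bp.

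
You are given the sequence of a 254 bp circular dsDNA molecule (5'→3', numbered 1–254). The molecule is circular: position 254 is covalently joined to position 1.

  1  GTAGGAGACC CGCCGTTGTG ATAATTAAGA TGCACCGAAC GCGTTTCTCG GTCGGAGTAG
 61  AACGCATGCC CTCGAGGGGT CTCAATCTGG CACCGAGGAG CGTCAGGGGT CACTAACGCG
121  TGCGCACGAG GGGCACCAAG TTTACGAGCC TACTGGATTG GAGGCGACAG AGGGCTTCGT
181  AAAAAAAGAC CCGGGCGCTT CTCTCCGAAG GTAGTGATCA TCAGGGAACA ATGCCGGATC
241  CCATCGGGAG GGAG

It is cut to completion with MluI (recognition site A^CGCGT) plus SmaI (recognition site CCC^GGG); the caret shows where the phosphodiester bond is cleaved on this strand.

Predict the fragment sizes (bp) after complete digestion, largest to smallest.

101, 77, 76 bp

MluI sites (ACGCGT) start at positions 39, 116.
MluI cuts after the first base of each site, so after positions 39, 116.
The SmaI site (CCCGGG) starts at position 190.
SmaI cuts after base 3 of each site, so after position 192.
Combined cut positions: 39, 116, 192.
Circular molecule, 3 cuts → 3 fragments:
  40–116 → 77 bp
  117–192 → 76 bp
  193–254 then 1–39 → 62 + 39 = 101 bp
Sorted largest to smallest: 101, 77, 76 bp.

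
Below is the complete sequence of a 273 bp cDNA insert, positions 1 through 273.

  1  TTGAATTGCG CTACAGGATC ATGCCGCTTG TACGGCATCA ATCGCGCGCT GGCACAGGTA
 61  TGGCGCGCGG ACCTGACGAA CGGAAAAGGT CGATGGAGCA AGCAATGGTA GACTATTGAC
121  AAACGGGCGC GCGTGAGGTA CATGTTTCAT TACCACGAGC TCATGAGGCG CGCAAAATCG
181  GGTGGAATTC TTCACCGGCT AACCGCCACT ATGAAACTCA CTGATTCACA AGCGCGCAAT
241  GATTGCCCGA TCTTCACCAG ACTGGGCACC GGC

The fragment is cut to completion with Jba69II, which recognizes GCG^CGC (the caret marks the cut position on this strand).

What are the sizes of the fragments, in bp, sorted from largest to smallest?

64, 64, 46, 41, 39, 19 bp

Jba69II sites (GCGCGC) start at positions 44, 63, 127, 168, 232.
Jba69II cuts after base 3 of each site, so after positions 46, 65, 129, 170, 234.
Linear molecule, 5 cuts → 6 fragments:
  1–46 → 46 bp
  47–65 → 19 bp
  66–129 → 64 bp
  130–170 → 41 bp
  171–234 → 64 bp
  235–273 → 39 bp
Sorted largest to smallest: 64, 64, 46, 41, 39, 19 bp.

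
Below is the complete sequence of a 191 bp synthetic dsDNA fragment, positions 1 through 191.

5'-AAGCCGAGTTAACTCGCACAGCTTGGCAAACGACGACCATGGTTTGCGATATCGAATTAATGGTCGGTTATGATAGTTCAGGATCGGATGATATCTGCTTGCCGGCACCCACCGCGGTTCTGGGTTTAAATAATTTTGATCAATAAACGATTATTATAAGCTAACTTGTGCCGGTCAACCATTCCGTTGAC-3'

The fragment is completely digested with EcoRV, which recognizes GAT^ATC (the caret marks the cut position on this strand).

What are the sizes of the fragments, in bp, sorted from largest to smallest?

99, 50, 42 bp

EcoRV sites (GATATC) start at positions 48, 90.
EcoRV cuts after base 3 of each site, so after positions 50, 92.
Linear molecule, 2 cuts → 3 fragments:
  1–50 → 50 bp
  51–92 → 42 bp
  93–191 → 99 bp
Sorted largest to smallest: 99, 50, 42 bp.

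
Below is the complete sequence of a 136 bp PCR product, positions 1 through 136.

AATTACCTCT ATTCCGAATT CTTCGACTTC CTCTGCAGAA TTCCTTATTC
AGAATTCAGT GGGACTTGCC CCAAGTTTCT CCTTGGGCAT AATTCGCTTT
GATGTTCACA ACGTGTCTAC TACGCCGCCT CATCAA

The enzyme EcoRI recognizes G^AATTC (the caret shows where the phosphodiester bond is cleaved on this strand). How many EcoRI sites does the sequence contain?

3

GAATTC occurs starting at positions 16, 38, 52.
EcoRI cuts at 3 sites.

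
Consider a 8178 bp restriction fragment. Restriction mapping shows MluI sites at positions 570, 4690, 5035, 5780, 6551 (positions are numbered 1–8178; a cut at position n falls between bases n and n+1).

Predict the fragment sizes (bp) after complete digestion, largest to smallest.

4120, 1627, 771, 745, 570, 345 bp

Linear molecule, 5 cuts → 6 fragments:
  570 − 0 = 570 bp
  4690 − 570 = 4120 bp
  5035 − 4690 = 345 bp
  5780 − 5035 = 745 bp
  6551 − 5780 = 771 bp
  8178 − 6551 = 1627 bp
Sorted largest to smallest: 4120, 1627, 771, 745, 570, 345 bp.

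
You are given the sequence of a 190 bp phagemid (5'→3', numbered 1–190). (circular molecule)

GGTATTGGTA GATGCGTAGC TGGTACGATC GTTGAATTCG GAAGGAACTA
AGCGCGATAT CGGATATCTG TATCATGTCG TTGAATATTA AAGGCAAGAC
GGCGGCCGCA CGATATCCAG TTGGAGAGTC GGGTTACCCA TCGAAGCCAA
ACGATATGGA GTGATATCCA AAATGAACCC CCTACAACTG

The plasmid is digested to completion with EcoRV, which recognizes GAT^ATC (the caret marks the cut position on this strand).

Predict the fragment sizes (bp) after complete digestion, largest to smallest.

83, 51, 49, 7 bp

EcoRV sites (GATATC) start at positions 56, 63, 112, 163.
EcoRV cuts after base 3 of each site, so after positions 58, 65, 114, 165.
Circular molecule, 4 cuts → 4 fragments:
  59–65 → 7 bp
  66–114 → 49 bp
  115–165 → 51 bp
  166–190 then 1–58 → 25 + 58 = 83 bp
Sorted largest to smallest: 83, 51, 49, 7 bp.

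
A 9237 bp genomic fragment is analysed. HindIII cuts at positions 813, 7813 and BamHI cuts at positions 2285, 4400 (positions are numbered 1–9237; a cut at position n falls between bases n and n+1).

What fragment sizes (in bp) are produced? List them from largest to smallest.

Combined cut positions (sorted): 813, 2285, 4400, 7813.
Linear molecule, 4 cuts → 5 fragments:
  813 − 0 = 813 bp
  2285 − 813 = 1472 bp
  4400 − 2285 = 2115 bp
  7813 − 4400 = 3413 bp
  9237 − 7813 = 1424 bp
Sorted largest to smallest: 3413, 2115, 1472, 1424, 813 bp.

3413, 2115, 1472, 1424, 813 bp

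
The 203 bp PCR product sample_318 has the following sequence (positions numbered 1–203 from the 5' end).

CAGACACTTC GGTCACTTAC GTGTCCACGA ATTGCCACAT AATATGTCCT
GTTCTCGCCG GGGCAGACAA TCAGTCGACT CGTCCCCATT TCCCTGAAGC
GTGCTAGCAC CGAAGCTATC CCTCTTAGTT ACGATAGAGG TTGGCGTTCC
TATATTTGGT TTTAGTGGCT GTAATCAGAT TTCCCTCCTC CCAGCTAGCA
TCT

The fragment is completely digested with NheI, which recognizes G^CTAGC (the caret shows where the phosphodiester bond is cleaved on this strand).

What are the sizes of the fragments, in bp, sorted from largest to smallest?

NheI sites (GCTAGC) start at positions 103, 194.
NheI cuts after the first base of each site, so after positions 103, 194.
Linear molecule, 2 cuts → 3 fragments:
  1–103 → 103 bp
  104–194 → 91 bp
  195–203 → 9 bp
Sorted largest to smallest: 103, 91, 9 bp.

103, 91, 9 bp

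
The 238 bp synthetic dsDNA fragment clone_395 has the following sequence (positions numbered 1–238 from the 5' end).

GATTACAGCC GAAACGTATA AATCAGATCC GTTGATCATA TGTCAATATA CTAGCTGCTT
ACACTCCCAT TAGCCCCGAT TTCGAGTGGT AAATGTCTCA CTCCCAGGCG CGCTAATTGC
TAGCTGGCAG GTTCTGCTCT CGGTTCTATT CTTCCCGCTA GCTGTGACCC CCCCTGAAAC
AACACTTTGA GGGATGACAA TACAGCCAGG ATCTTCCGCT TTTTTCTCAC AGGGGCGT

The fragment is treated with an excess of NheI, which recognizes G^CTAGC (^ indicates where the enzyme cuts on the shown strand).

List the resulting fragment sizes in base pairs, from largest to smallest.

NheI sites (GCTAGC) start at positions 119, 157.
NheI cuts after the first base of each site, so after positions 119, 157.
Linear molecule, 2 cuts → 3 fragments:
  1–119 → 119 bp
  120–157 → 38 bp
  158–238 → 81 bp
Sorted largest to smallest: 119, 81, 38 bp.

119, 81, 38 bp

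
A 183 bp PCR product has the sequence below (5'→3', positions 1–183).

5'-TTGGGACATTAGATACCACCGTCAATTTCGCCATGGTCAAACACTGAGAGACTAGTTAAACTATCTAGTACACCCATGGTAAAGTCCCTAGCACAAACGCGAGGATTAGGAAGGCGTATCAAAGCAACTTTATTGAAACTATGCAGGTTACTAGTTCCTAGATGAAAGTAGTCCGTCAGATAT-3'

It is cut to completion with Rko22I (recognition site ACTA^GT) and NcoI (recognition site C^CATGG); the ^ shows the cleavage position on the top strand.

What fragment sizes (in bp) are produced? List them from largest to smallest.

Rko22I sites (ACTAGT) start at positions 51, 150.
Rko22I cuts after base 4 of each site, so after positions 54, 153.
NcoI sites (CCATGG) start at positions 31, 74.
NcoI cuts after the first base of each site, so after positions 31, 74.
Combined cut positions: 31, 54, 74, 153.
Linear molecule, 4 cuts → 5 fragments:
  1–31 → 31 bp
  32–54 → 23 bp
  55–74 → 20 bp
  75–153 → 79 bp
  154–183 → 30 bp
Sorted largest to smallest: 79, 31, 30, 23, 20 bp.

79, 31, 30, 23, 20 bp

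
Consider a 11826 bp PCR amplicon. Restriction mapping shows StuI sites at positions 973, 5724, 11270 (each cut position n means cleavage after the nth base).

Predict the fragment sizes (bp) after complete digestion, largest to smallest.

Linear molecule, 3 cuts → 4 fragments:
  973 − 0 = 973 bp
  5724 − 973 = 4751 bp
  11270 − 5724 = 5546 bp
  11826 − 11270 = 556 bp
Sorted largest to smallest: 5546, 4751, 973, 556 bp.

5546, 4751, 973, 556 bp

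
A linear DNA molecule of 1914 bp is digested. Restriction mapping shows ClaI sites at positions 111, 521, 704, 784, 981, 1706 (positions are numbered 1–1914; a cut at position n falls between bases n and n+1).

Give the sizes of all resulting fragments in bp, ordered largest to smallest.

Linear molecule, 6 cuts → 7 fragments:
  111 − 0 = 111 bp
  521 − 111 = 410 bp
  704 − 521 = 183 bp
  784 − 704 = 80 bp
  981 − 784 = 197 bp
  1706 − 981 = 725 bp
  1914 − 1706 = 208 bp
Sorted largest to smallest: 725, 410, 208, 197, 183, 111, 80 bp.

725, 410, 208, 197, 183, 111, 80 bp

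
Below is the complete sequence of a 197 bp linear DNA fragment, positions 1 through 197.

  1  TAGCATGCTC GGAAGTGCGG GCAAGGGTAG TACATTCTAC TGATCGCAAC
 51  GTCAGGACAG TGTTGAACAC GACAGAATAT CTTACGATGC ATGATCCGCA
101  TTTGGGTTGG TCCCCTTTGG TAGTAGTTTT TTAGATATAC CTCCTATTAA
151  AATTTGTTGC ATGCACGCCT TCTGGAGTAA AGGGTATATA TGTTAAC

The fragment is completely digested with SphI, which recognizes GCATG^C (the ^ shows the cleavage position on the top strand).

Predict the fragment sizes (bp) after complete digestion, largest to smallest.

156, 34, 7 bp

SphI sites (GCATGC) start at positions 3, 159.
SphI cuts after base 5 of each site (before the last base), so after positions 7, 163.
Linear molecule, 2 cuts → 3 fragments:
  1–7 → 7 bp
  8–163 → 156 bp
  164–197 → 34 bp
Sorted largest to smallest: 156, 34, 7 bp.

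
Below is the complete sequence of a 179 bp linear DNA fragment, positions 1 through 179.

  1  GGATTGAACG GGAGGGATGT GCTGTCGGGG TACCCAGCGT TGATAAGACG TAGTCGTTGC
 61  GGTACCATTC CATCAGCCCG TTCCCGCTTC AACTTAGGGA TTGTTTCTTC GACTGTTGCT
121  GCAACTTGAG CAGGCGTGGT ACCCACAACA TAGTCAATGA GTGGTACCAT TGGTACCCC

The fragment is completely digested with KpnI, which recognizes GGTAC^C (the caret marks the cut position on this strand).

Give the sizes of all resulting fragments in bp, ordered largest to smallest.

77, 33, 32, 25, 9, 3 bp

KpnI sites (GGTACC) start at positions 29, 61, 138, 163, 172.
KpnI cuts after base 5 of each site (before the last base), so after positions 33, 65, 142, 167, 176.
Linear molecule, 5 cuts → 6 fragments:
  1–33 → 33 bp
  34–65 → 32 bp
  66–142 → 77 bp
  143–167 → 25 bp
  168–176 → 9 bp
  177–179 → 3 bp
Sorted largest to smallest: 77, 33, 32, 25, 9, 3 bp.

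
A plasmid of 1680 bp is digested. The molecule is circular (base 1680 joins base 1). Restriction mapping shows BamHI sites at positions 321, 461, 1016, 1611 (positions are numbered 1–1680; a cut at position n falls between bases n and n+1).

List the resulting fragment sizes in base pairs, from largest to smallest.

595, 555, 390, 140 bp

Circular molecule, 4 cuts → 4 fragments:
  461 − 321 = 140 bp
  1016 − 461 = 555 bp
  1611 − 1016 = 595 bp
  wrap: 1680 − 1611 + 321 = 390 bp
Sorted largest to smallest: 595, 555, 390, 140 bp.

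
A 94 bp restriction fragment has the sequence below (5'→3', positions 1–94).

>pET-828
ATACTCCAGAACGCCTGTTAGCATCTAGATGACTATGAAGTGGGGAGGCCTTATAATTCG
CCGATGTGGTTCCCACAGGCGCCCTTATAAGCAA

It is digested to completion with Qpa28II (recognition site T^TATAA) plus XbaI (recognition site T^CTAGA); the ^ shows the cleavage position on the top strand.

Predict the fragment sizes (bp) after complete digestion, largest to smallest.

Qpa28II sites (TTATAA) start at positions 51, 85.
Qpa28II cuts after the first base of each site, so after positions 51, 85.
The XbaI site (TCTAGA) starts at position 24.
XbaI cuts after the first base of each site, so after position 24.
Combined cut positions: 24, 51, 85.
Linear molecule, 3 cuts → 4 fragments:
  1–24 → 24 bp
  25–51 → 27 bp
  52–85 → 34 bp
  86–94 → 9 bp
Sorted largest to smallest: 34, 27, 24, 9 bp.

34, 27, 24, 9 bp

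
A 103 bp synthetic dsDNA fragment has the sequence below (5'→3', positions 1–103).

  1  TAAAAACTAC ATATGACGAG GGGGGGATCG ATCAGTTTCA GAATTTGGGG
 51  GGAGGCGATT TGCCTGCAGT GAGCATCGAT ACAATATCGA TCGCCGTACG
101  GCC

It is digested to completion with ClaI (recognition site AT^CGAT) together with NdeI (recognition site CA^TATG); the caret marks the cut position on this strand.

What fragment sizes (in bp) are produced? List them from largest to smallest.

48, 17, 16, 11, 11 bp

ClaI sites (ATCGAT) start at positions 27, 75, 86.
ClaI cuts after base 2 of each site, so after positions 28, 76, 87.
The NdeI site (CATATG) starts at position 10.
NdeI cuts after base 2 of each site, so after position 11.
Combined cut positions: 11, 28, 76, 87.
Linear molecule, 4 cuts → 5 fragments:
  1–11 → 11 bp
  12–28 → 17 bp
  29–76 → 48 bp
  77–87 → 11 bp
  88–103 → 16 bp
Sorted largest to smallest: 48, 17, 16, 11, 11 bp.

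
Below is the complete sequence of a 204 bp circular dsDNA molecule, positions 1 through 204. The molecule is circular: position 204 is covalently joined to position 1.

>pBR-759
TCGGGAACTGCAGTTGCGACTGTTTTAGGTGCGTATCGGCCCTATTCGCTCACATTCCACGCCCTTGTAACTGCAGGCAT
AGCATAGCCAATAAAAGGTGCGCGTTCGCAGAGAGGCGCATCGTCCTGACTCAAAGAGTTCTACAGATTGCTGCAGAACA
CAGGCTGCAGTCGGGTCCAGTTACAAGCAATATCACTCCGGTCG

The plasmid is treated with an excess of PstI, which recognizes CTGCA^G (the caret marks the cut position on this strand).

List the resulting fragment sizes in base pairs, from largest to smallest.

PstI sites (CTGCAG) start at positions 8, 71, 151, 165.
PstI cuts after base 5 of each site (before the last base), so after positions 12, 75, 155, 169.
Circular molecule, 4 cuts → 4 fragments:
  13–75 → 63 bp
  76–155 → 80 bp
  156–169 → 14 bp
  170–204 then 1–12 → 35 + 12 = 47 bp
Sorted largest to smallest: 80, 63, 47, 14 bp.

80, 63, 47, 14 bp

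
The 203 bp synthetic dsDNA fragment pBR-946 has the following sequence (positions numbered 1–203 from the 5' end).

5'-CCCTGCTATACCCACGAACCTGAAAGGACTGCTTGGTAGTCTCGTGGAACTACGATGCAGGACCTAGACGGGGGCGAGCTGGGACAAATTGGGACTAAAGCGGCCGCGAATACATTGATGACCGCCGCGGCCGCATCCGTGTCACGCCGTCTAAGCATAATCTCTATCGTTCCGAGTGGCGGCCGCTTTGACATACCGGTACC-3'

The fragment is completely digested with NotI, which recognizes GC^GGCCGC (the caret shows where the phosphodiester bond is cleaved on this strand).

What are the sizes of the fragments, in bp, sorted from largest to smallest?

NotI sites (GCGGCCGC) start at positions 100, 127, 179.
NotI cuts after base 2 of each site, so after positions 101, 128, 180.
Linear molecule, 3 cuts → 4 fragments:
  1–101 → 101 bp
  102–128 → 27 bp
  129–180 → 52 bp
  181–203 → 23 bp
Sorted largest to smallest: 101, 52, 27, 23 bp.

101, 52, 27, 23 bp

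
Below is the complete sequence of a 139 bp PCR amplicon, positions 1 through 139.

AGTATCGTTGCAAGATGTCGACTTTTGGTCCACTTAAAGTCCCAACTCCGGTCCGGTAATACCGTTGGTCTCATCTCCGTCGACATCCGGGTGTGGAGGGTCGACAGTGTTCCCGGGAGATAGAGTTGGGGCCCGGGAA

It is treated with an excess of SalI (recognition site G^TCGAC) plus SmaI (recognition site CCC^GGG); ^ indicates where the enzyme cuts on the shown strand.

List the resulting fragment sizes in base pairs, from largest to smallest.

62, 21, 20, 17, 14, 5 bp

SalI sites (GTCGAC) start at positions 17, 79, 100.
SalI cuts after the first base of each site, so after positions 17, 79, 100.
SmaI sites (CCCGGG) start at positions 112, 132.
SmaI cuts after base 3 of each site, so after positions 114, 134.
Combined cut positions: 17, 79, 100, 114, 134.
Linear molecule, 5 cuts → 6 fragments:
  1–17 → 17 bp
  18–79 → 62 bp
  80–100 → 21 bp
  101–114 → 14 bp
  115–134 → 20 bp
  135–139 → 5 bp
Sorted largest to smallest: 62, 21, 20, 17, 14, 5 bp.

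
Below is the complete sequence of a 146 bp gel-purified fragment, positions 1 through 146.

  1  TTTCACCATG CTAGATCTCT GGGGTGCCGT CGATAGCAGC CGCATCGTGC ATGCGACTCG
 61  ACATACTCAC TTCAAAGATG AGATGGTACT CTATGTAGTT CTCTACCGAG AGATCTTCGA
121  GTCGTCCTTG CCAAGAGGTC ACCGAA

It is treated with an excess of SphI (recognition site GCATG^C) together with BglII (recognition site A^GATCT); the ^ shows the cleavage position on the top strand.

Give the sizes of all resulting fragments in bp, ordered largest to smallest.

The SphI site (GCATGC) starts at position 49.
SphI cuts after base 5 of each site (before the last base), so after position 53.
BglII sites (AGATCT) start at positions 13, 111.
BglII cuts after the first base of each site, so after positions 13, 111.
Combined cut positions: 13, 53, 111.
Linear molecule, 3 cuts → 4 fragments:
  1–13 → 13 bp
  14–53 → 40 bp
  54–111 → 58 bp
  112–146 → 35 bp
Sorted largest to smallest: 58, 40, 35, 13 bp.

58, 40, 35, 13 bp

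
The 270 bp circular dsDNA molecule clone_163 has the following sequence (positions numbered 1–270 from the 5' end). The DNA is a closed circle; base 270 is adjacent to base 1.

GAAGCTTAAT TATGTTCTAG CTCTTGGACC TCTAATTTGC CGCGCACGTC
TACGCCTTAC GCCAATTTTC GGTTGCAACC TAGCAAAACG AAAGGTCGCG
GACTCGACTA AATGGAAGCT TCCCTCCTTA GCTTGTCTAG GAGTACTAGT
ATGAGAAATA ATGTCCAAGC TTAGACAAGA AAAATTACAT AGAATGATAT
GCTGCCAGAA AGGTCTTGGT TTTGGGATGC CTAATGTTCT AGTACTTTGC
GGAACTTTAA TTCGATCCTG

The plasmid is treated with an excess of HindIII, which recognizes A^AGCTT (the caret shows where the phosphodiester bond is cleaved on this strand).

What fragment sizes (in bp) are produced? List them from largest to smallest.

HindIII sites (AAGCTT) start at positions 2, 116, 167.
HindIII cuts after the first base of each site, so after positions 2, 116, 167.
Circular molecule, 3 cuts → 3 fragments:
  3–116 → 114 bp
  117–167 → 51 bp
  168–270 then 1–2 → 103 + 2 = 105 bp
Sorted largest to smallest: 114, 105, 51 bp.

114, 105, 51 bp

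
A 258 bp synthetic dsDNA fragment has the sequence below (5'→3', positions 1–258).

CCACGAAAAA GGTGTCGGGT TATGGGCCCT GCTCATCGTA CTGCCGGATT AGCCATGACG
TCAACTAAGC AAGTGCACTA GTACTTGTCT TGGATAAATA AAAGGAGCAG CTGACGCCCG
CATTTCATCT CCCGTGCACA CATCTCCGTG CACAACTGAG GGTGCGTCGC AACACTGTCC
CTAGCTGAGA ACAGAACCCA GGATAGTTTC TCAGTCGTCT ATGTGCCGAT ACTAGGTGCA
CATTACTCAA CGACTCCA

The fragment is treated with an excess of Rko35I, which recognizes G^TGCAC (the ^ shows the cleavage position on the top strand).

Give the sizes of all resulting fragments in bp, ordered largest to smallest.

Rko35I sites (GTGCAC) start at positions 73, 134, 148, 236.
Rko35I cuts after the first base of each site, so after positions 73, 134, 148, 236.
Linear molecule, 4 cuts → 5 fragments:
  1–73 → 73 bp
  74–134 → 61 bp
  135–148 → 14 bp
  149–236 → 88 bp
  237–258 → 22 bp
Sorted largest to smallest: 88, 73, 61, 22, 14 bp.

88, 73, 61, 22, 14 bp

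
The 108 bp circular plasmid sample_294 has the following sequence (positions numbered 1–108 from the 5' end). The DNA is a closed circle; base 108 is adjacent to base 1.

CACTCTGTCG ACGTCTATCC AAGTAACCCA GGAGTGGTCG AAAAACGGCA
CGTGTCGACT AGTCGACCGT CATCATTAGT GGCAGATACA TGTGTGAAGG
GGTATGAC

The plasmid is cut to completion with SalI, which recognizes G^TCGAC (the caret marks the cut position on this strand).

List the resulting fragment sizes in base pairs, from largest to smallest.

53, 47, 8 bp

SalI sites (GTCGAC) start at positions 7, 54, 62.
SalI cuts after the first base of each site, so after positions 7, 54, 62.
Circular molecule, 3 cuts → 3 fragments:
  8–54 → 47 bp
  55–62 → 8 bp
  63–108 then 1–7 → 46 + 7 = 53 bp
Sorted largest to smallest: 53, 47, 8 bp.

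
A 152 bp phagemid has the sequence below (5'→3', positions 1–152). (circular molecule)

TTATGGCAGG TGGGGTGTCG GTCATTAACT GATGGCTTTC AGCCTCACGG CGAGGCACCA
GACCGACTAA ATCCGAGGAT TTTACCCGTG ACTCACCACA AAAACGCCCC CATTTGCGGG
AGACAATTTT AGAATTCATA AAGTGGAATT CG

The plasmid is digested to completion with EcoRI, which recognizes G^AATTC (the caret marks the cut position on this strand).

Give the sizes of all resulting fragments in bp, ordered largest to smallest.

EcoRI sites (GAATTC) start at positions 132, 146.
EcoRI cuts after the first base of each site, so after positions 132, 146.
Circular molecule, 2 cuts → 2 fragments:
  133–146 → 14 bp
  147–152 then 1–132 → 6 + 132 = 138 bp
Sorted largest to smallest: 138, 14 bp.

138, 14 bp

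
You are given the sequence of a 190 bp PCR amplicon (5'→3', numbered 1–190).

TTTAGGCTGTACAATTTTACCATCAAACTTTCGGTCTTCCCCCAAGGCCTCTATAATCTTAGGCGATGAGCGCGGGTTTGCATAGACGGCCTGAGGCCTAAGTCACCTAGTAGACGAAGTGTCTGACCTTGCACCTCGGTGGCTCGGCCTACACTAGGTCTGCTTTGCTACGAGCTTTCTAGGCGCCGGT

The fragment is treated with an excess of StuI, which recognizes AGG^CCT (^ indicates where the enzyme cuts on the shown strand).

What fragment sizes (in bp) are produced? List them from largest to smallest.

94, 49, 47 bp

StuI sites (AGGCCT) start at positions 45, 94.
StuI cuts after base 3 of each site, so after positions 47, 96.
Linear molecule, 2 cuts → 3 fragments:
  1–47 → 47 bp
  48–96 → 49 bp
  97–190 → 94 bp
Sorted largest to smallest: 94, 49, 47 bp.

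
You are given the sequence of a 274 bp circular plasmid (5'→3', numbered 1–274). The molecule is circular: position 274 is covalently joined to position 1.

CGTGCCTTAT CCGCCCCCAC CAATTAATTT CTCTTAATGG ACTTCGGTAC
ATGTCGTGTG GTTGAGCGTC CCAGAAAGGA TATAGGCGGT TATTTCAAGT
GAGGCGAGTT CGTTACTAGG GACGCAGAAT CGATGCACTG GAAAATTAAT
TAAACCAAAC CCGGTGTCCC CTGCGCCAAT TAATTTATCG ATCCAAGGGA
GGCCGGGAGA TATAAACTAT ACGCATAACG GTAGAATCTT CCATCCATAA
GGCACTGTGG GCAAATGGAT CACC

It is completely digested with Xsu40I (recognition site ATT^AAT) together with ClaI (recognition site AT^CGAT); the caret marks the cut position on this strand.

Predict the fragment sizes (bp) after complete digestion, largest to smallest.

111, 105, 34, 17, 7 bp

Xsu40I sites (ATTAAT) start at positions 23, 145, 179.
Xsu40I cuts after base 3 of each site, so after positions 25, 147, 181.
ClaI sites (ATCGAT) start at positions 129, 187.
ClaI cuts after base 2 of each site, so after positions 130, 188.
Combined cut positions: 25, 130, 147, 181, 188.
Circular molecule, 5 cuts → 5 fragments:
  26–130 → 105 bp
  131–147 → 17 bp
  148–181 → 34 bp
  182–188 → 7 bp
  189–274 then 1–25 → 86 + 25 = 111 bp
Sorted largest to smallest: 111, 105, 34, 17, 7 bp.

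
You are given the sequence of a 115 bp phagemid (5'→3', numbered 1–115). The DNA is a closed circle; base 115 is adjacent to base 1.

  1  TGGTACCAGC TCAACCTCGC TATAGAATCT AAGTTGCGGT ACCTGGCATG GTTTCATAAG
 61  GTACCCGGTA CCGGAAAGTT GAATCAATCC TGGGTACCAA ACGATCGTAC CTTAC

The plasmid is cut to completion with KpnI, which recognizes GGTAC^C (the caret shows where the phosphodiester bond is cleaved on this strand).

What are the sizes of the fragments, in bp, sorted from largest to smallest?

36, 26, 24, 22, 7 bp

KpnI sites (GGTACC) start at positions 2, 38, 60, 67, 93.
KpnI cuts after base 5 of each site (before the last base), so after positions 6, 42, 64, 71, 97.
Circular molecule, 5 cuts → 5 fragments:
  7–42 → 36 bp
  43–64 → 22 bp
  65–71 → 7 bp
  72–97 → 26 bp
  98–115 then 1–6 → 18 + 6 = 24 bp
Sorted largest to smallest: 36, 26, 24, 22, 7 bp.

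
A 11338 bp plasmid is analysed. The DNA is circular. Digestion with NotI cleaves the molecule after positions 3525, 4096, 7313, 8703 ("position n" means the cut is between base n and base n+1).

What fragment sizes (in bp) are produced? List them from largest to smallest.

Circular molecule, 4 cuts → 4 fragments:
  4096 − 3525 = 571 bp
  7313 − 4096 = 3217 bp
  8703 − 7313 = 1390 bp
  wrap: 11338 − 8703 + 3525 = 6160 bp
Sorted largest to smallest: 6160, 3217, 1390, 571 bp.

6160, 3217, 1390, 571 bp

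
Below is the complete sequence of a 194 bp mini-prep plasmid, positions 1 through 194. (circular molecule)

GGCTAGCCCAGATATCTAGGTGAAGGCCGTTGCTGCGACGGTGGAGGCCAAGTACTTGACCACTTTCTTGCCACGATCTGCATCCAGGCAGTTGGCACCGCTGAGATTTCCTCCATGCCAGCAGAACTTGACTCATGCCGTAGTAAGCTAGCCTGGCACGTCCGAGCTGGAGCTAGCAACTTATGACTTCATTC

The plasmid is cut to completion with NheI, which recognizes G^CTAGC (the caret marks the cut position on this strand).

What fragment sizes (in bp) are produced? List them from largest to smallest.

145, 25, 24 bp

NheI sites (GCTAGC) start at positions 2, 147, 172.
NheI cuts after the first base of each site, so after positions 2, 147, 172.
Circular molecule, 3 cuts → 3 fragments:
  3–147 → 145 bp
  148–172 → 25 bp
  173–194 then 1–2 → 22 + 2 = 24 bp
Sorted largest to smallest: 145, 25, 24 bp.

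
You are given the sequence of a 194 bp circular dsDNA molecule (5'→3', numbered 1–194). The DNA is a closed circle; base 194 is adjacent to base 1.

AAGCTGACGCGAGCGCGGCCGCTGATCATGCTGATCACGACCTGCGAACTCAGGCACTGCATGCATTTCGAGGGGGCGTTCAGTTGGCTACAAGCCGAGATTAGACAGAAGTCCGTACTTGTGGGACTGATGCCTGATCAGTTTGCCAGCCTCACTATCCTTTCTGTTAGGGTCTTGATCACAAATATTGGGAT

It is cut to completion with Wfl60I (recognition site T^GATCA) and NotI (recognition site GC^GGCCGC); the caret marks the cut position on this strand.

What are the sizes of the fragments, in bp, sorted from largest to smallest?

Wfl60I sites (TGATCA) start at positions 23, 32, 135, 176.
Wfl60I cuts after the first base of each site, so after positions 23, 32, 135, 176.
The NotI site (GCGGCCGC) starts at position 15.
NotI cuts after base 2 of each site, so after position 16.
Combined cut positions: 16, 23, 32, 135, 176.
Circular molecule, 5 cuts → 5 fragments:
  17–23 → 7 bp
  24–32 → 9 bp
  33–135 → 103 bp
  136–176 → 41 bp
  177–194 then 1–16 → 18 + 16 = 34 bp
Sorted largest to smallest: 103, 41, 34, 9, 7 bp.

103, 41, 34, 9, 7 bp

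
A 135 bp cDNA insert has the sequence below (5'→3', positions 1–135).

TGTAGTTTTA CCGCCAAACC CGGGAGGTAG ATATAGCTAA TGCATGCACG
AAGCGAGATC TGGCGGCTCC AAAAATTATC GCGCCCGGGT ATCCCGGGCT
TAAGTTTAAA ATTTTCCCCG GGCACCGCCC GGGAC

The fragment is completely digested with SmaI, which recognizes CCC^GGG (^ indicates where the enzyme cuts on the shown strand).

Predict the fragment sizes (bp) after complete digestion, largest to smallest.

SmaI sites (CCCGGG) start at positions 19, 84, 93, 117, 128.
SmaI cuts after base 3 of each site, so after positions 21, 86, 95, 119, 130.
Linear molecule, 5 cuts → 6 fragments:
  1–21 → 21 bp
  22–86 → 65 bp
  87–95 → 9 bp
  96–119 → 24 bp
  120–130 → 11 bp
  131–135 → 5 bp
Sorted largest to smallest: 65, 24, 21, 11, 9, 5 bp.

65, 24, 21, 11, 9, 5 bp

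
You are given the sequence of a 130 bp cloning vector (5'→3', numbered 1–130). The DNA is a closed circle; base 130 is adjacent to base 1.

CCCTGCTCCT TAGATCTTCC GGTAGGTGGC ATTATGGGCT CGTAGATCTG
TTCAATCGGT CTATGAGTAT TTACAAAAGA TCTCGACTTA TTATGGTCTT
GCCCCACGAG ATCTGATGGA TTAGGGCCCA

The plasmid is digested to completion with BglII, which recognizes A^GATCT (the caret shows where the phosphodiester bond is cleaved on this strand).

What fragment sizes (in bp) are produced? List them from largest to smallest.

34, 33, 32, 31 bp

BglII sites (AGATCT) start at positions 12, 44, 78, 109.
BglII cuts after the first base of each site, so after positions 12, 44, 78, 109.
Circular molecule, 4 cuts → 4 fragments:
  13–44 → 32 bp
  45–78 → 34 bp
  79–109 → 31 bp
  110–130 then 1–12 → 21 + 12 = 33 bp
Sorted largest to smallest: 34, 33, 32, 31 bp.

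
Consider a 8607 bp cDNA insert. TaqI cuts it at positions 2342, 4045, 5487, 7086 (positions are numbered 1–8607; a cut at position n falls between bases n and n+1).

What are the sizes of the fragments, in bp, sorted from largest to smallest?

Linear molecule, 4 cuts → 5 fragments:
  2342 − 0 = 2342 bp
  4045 − 2342 = 1703 bp
  5487 − 4045 = 1442 bp
  7086 − 5487 = 1599 bp
  8607 − 7086 = 1521 bp
Sorted largest to smallest: 2342, 1703, 1599, 1521, 1442 bp.

2342, 1703, 1599, 1521, 1442 bp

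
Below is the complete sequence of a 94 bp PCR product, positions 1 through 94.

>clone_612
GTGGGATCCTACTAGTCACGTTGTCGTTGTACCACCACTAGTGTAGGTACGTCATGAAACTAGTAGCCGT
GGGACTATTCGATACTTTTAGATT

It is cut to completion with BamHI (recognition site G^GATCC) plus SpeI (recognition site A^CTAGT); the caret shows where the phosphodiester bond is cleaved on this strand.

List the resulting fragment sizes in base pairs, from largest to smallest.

The BamHI site (GGATCC) starts at position 4.
BamHI cuts after the first base of each site, so after position 4.
SpeI sites (ACTAGT) start at positions 11, 37, 59.
SpeI cuts after the first base of each site, so after positions 11, 37, 59.
Combined cut positions: 4, 11, 37, 59.
Linear molecule, 4 cuts → 5 fragments:
  1–4 → 4 bp
  5–11 → 7 bp
  12–37 → 26 bp
  38–59 → 22 bp
  60–94 → 35 bp
Sorted largest to smallest: 35, 26, 22, 7, 4 bp.

35, 26, 22, 7, 4 bp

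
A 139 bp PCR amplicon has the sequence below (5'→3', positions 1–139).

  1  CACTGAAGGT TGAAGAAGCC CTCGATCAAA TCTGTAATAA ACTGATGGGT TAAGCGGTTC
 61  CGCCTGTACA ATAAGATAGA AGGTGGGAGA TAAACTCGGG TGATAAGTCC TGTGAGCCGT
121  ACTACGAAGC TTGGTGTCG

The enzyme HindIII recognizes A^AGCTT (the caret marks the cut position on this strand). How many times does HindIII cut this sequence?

AAGCTT occurs starting at position 127.
HindIII cuts at 1 site.

1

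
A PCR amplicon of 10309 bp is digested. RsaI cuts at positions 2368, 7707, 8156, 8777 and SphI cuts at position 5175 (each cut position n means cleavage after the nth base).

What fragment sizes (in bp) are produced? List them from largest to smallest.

Combined cut positions (sorted): 2368, 5175, 7707, 8156, 8777.
Linear molecule, 5 cuts → 6 fragments:
  2368 − 0 = 2368 bp
  5175 − 2368 = 2807 bp
  7707 − 5175 = 2532 bp
  8156 − 7707 = 449 bp
  8777 − 8156 = 621 bp
  10309 − 8777 = 1532 bp
Sorted largest to smallest: 2807, 2532, 2368, 1532, 621, 449 bp.

2807, 2532, 2368, 1532, 621, 449 bp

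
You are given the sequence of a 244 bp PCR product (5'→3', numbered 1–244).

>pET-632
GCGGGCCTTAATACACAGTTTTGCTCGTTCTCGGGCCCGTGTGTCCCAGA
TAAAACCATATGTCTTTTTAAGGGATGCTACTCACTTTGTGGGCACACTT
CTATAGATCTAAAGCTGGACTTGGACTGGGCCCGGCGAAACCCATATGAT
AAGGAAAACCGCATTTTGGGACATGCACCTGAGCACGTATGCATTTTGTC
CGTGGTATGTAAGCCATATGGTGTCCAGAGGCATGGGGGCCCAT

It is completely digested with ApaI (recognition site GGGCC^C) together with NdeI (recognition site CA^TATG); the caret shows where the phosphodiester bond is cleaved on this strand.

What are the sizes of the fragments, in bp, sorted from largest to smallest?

74, 72, 37, 25, 21, 12, 3 bp

ApaI sites (GGGCCC) start at positions 33, 128, 237.
ApaI cuts after base 5 of each site (before the last base), so after positions 37, 132, 241.
NdeI sites (CATATG) start at positions 57, 143, 215.
NdeI cuts after base 2 of each site, so after positions 58, 144, 216.
Combined cut positions: 37, 58, 132, 144, 216, 241.
Linear molecule, 6 cuts → 7 fragments:
  1–37 → 37 bp
  38–58 → 21 bp
  59–132 → 74 bp
  133–144 → 12 bp
  145–216 → 72 bp
  217–241 → 25 bp
  242–244 → 3 bp
Sorted largest to smallest: 74, 72, 37, 25, 21, 12, 3 bp.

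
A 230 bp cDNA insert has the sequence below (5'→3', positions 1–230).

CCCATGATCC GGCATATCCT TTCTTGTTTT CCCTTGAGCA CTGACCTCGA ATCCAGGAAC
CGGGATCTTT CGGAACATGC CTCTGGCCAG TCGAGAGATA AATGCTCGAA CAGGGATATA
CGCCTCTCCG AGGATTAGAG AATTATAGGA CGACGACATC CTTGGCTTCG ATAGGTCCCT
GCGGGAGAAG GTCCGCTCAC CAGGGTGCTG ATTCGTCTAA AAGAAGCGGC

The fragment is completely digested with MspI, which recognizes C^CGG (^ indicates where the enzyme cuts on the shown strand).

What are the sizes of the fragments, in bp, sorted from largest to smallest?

MspI sites (CCGG) start at positions 9, 60.
MspI cuts after the first base of each site, so after positions 9, 60.
Linear molecule, 2 cuts → 3 fragments:
  1–9 → 9 bp
  10–60 → 51 bp
  61–230 → 170 bp
Sorted largest to smallest: 170, 51, 9 bp.

170, 51, 9 bp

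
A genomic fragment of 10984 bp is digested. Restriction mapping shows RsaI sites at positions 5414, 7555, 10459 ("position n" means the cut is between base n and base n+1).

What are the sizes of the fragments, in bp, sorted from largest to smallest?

Linear molecule, 3 cuts → 4 fragments:
  5414 − 0 = 5414 bp
  7555 − 5414 = 2141 bp
  10459 − 7555 = 2904 bp
  10984 − 10459 = 525 bp
Sorted largest to smallest: 5414, 2904, 2141, 525 bp.

5414, 2904, 2141, 525 bp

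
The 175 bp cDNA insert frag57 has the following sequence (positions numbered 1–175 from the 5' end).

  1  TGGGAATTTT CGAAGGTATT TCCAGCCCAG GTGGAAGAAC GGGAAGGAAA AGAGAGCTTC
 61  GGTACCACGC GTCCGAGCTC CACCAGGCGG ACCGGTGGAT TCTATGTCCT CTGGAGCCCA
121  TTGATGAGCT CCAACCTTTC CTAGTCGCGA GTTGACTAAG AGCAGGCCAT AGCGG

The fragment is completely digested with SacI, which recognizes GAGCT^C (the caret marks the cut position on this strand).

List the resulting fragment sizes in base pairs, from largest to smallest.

79, 51, 45 bp

SacI sites (GAGCTC) start at positions 75, 126.
SacI cuts after base 5 of each site (before the last base), so after positions 79, 130.
Linear molecule, 2 cuts → 3 fragments:
  1–79 → 79 bp
  80–130 → 51 bp
  131–175 → 45 bp
Sorted largest to smallest: 79, 51, 45 bp.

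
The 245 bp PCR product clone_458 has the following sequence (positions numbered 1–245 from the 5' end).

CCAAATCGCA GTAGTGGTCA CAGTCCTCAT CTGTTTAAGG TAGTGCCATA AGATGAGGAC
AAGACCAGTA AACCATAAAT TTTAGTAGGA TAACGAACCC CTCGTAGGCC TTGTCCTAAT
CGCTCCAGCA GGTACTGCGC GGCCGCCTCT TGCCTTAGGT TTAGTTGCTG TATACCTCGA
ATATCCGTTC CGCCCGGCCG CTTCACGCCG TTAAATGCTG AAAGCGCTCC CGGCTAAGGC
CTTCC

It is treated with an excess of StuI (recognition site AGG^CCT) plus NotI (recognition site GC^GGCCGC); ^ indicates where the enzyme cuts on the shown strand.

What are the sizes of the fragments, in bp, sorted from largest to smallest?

StuI sites (AGGCCT) start at positions 106, 237.
StuI cuts after base 3 of each site, so after positions 108, 239.
The NotI site (GCGGCCGC) starts at position 139.
NotI cuts after base 2 of each site, so after position 140.
Combined cut positions: 108, 140, 239.
Linear molecule, 3 cuts → 4 fragments:
  1–108 → 108 bp
  109–140 → 32 bp
  141–239 → 99 bp
  240–245 → 6 bp
Sorted largest to smallest: 108, 99, 32, 6 bp.

108, 99, 32, 6 bp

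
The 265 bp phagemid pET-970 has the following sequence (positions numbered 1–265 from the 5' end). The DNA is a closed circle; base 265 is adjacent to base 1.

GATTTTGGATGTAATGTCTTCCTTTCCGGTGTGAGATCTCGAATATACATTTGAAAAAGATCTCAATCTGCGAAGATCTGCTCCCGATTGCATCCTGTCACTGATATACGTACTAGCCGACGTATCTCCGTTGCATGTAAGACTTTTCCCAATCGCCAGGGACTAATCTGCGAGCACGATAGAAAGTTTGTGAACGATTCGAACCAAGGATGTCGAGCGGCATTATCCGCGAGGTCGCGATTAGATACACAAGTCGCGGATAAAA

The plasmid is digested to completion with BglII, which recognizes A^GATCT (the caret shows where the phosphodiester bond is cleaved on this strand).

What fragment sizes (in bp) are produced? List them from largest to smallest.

BglII sites (AGATCT) start at positions 34, 58, 74.
BglII cuts after the first base of each site, so after positions 34, 58, 74.
Circular molecule, 3 cuts → 3 fragments:
  35–58 → 24 bp
  59–74 → 16 bp
  75–265 then 1–34 → 191 + 34 = 225 bp
Sorted largest to smallest: 225, 24, 16 bp.

225, 24, 16 bp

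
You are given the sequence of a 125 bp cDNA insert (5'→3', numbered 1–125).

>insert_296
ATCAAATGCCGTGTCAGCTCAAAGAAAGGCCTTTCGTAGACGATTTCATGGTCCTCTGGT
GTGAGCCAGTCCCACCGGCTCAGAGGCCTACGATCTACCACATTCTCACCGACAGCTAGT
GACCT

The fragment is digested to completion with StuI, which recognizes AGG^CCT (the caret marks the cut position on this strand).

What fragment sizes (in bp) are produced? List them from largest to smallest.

57, 39, 29 bp

StuI sites (AGGCCT) start at positions 27, 84.
StuI cuts after base 3 of each site, so after positions 29, 86.
Linear molecule, 2 cuts → 3 fragments:
  1–29 → 29 bp
  30–86 → 57 bp
  87–125 → 39 bp
Sorted largest to smallest: 57, 39, 29 bp.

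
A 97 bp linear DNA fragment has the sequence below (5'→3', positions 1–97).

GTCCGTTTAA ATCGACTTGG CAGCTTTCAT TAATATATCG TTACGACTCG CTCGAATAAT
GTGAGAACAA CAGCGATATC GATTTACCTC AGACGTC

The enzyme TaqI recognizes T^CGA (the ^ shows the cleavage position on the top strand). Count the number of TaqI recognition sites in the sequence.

3

TCGA occurs starting at positions 12, 52, 79.
TaqI cuts at 3 sites.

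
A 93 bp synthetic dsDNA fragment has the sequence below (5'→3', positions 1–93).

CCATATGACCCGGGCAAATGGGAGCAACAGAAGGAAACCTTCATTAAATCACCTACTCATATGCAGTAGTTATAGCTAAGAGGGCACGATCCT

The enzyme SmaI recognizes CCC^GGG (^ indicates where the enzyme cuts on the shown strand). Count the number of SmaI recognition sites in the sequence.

CCCGGG occurs starting at position 9.
SmaI cuts at 1 site.

1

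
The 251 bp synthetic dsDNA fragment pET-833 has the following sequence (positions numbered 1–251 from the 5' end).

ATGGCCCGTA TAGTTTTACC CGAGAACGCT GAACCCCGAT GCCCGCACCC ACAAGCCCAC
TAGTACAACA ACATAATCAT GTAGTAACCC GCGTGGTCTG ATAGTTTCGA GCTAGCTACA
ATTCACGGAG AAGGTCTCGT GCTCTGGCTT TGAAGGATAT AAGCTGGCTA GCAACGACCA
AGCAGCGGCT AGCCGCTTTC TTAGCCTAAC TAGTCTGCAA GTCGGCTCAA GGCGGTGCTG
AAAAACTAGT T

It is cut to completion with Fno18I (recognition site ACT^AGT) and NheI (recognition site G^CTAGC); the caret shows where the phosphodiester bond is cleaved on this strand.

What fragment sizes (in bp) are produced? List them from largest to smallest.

61, 56, 50, 36, 23, 21, 4 bp

Fno18I sites (ACTAGT) start at positions 59, 209, 245.
Fno18I cuts after base 3 of each site, so after positions 61, 211, 247.
NheI sites (GCTAGC) start at positions 111, 167, 188.
NheI cuts after the first base of each site, so after positions 111, 167, 188.
Combined cut positions: 61, 111, 167, 188, 211, 247.
Linear molecule, 6 cuts → 7 fragments:
  1–61 → 61 bp
  62–111 → 50 bp
  112–167 → 56 bp
  168–188 → 21 bp
  189–211 → 23 bp
  212–247 → 36 bp
  248–251 → 4 bp
Sorted largest to smallest: 61, 56, 50, 36, 23, 21, 4 bp.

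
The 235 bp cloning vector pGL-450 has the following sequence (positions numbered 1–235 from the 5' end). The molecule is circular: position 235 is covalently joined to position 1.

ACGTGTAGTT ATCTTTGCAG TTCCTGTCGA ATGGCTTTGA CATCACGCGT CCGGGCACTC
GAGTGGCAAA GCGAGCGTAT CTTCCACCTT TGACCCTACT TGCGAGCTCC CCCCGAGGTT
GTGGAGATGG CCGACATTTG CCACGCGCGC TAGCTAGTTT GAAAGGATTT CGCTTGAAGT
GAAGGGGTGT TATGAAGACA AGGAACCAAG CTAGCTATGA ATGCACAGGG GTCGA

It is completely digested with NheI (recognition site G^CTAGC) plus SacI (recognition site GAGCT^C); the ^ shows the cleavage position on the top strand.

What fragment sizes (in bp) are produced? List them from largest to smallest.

133, 61, 41 bp

NheI sites (GCTAGC) start at positions 149, 210.
NheI cuts after the first base of each site, so after positions 149, 210.
The SacI site (GAGCTC) starts at position 104.
SacI cuts after base 5 of each site (before the last base), so after position 108.
Combined cut positions: 108, 149, 210.
Circular molecule, 3 cuts → 3 fragments:
  109–149 → 41 bp
  150–210 → 61 bp
  211–235 then 1–108 → 25 + 108 = 133 bp
Sorted largest to smallest: 133, 61, 41 bp.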